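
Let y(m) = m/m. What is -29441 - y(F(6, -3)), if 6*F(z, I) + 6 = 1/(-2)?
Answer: -29442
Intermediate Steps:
F(z, I) = -13/12 (F(z, I) = -1 + (⅙)/(-2) = -1 + (⅙)*(-½) = -1 - 1/12 = -13/12)
y(m) = 1
-29441 - y(F(6, -3)) = -29441 - 1*1 = -29441 - 1 = -29442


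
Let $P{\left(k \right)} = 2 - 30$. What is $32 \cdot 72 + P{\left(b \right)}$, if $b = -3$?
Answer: $2276$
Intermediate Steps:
$P{\left(k \right)} = -28$ ($P{\left(k \right)} = 2 - 30 = -28$)
$32 \cdot 72 + P{\left(b \right)} = 32 \cdot 72 - 28 = 2304 - 28 = 2276$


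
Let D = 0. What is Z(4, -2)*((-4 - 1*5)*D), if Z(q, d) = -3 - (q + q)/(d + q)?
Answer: 0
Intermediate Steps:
Z(q, d) = -3 - 2*q/(d + q)
Z(4, -2)*((-4 - 1*5)*D) = ((-5*4 - 3*(-2))/(-2 + 4))*((-4 - 1*5)*0) = ((-20 + 6)/2)*((-4 - 5)*0) = ((1/2)*(-14))*(-9*0) = -7*0 = 0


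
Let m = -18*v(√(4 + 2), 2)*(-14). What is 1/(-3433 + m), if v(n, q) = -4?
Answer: -1/4441 ≈ -0.00022517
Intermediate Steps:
m = -1008 (m = -18*(-4)*(-14) = 72*(-14) = -1008)
1/(-3433 + m) = 1/(-3433 - 1008) = 1/(-4441) = -1/4441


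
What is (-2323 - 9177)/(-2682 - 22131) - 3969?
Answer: -98471297/24813 ≈ -3968.5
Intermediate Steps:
(-2323 - 9177)/(-2682 - 22131) - 3969 = -11500/(-24813) - 3969 = -11500*(-1/24813) - 3969 = 11500/24813 - 3969 = -98471297/24813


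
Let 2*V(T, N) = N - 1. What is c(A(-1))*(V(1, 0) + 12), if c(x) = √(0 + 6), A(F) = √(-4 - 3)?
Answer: 23*√6/2 ≈ 28.169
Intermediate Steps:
V(T, N) = -½ + N/2 (V(T, N) = (N - 1)/2 = (-1 + N)/2 = -½ + N/2)
A(F) = I*√7 (A(F) = √(-7) = I*√7)
c(x) = √6
c(A(-1))*(V(1, 0) + 12) = √6*((-½ + (½)*0) + 12) = √6*((-½ + 0) + 12) = √6*(-½ + 12) = √6*(23/2) = 23*√6/2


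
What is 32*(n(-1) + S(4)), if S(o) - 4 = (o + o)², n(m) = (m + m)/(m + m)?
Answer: 2208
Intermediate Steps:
n(m) = 1 (n(m) = (2*m)/((2*m)) = (2*m)*(1/(2*m)) = 1)
S(o) = 4 + 4*o² (S(o) = 4 + (o + o)² = 4 + (2*o)² = 4 + 4*o²)
32*(n(-1) + S(4)) = 32*(1 + (4 + 4*4²)) = 32*(1 + (4 + 4*16)) = 32*(1 + (4 + 64)) = 32*(1 + 68) = 32*69 = 2208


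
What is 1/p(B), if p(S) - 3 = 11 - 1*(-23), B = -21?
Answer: 1/37 ≈ 0.027027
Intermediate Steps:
p(S) = 37 (p(S) = 3 + (11 - 1*(-23)) = 3 + (11 + 23) = 3 + 34 = 37)
1/p(B) = 1/37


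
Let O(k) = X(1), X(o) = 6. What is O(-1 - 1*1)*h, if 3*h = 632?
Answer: 1264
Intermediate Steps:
O(k) = 6
h = 632/3 (h = (⅓)*632 = 632/3 ≈ 210.67)
O(-1 - 1*1)*h = 6*(632/3) = 1264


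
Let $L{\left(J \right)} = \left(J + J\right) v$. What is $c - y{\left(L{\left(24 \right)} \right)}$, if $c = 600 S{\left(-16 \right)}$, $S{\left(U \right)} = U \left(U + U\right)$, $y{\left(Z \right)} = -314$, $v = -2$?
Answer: $307514$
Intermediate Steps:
$L{\left(J \right)} = - 4 J$ ($L{\left(J \right)} = \left(J + J\right) \left(-2\right) = 2 J \left(-2\right) = - 4 J$)
$S{\left(U \right)} = 2 U^{2}$ ($S{\left(U \right)} = U 2 U = 2 U^{2}$)
$c = 307200$ ($c = 600 \cdot 2 \left(-16\right)^{2} = 600 \cdot 2 \cdot 256 = 600 \cdot 512 = 307200$)
$c - y{\left(L{\left(24 \right)} \right)} = 307200 - -314 = 307200 + 314 = 307514$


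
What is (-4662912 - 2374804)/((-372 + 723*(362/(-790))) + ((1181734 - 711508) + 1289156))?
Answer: -2779897820/694678087 ≈ -4.0017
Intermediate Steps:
(-4662912 - 2374804)/((-372 + 723*(362/(-790))) + ((1181734 - 711508) + 1289156)) = -7037716/((-372 + 723*(362*(-1/790))) + (470226 + 1289156)) = -7037716/((-372 + 723*(-181/395)) + 1759382) = -7037716/((-372 - 130863/395) + 1759382) = -7037716/(-277803/395 + 1759382) = -7037716/694678087/395 = -7037716*395/694678087 = -2779897820/694678087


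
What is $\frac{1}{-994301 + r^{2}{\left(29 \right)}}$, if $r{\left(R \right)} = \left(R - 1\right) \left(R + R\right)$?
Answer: $\frac{1}{1643075} \approx 6.0861 \cdot 10^{-7}$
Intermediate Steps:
$r{\left(R \right)} = 2 R \left(-1 + R\right)$ ($r{\left(R \right)} = \left(-1 + R\right) 2 R = 2 R \left(-1 + R\right)$)
$\frac{1}{-994301 + r^{2}{\left(29 \right)}} = \frac{1}{-994301 + \left(2 \cdot 29 \left(-1 + 29\right)\right)^{2}} = \frac{1}{-994301 + \left(2 \cdot 29 \cdot 28\right)^{2}} = \frac{1}{-994301 + 1624^{2}} = \frac{1}{-994301 + 2637376} = \frac{1}{1643075}$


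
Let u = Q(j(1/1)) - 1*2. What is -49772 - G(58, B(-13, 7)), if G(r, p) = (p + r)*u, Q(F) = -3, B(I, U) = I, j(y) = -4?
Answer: -49547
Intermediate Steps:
u = -5 (u = -3 - 1*2 = -3 - 2 = -5)
G(r, p) = -5*p - 5*r (G(r, p) = (p + r)*(-5) = -5*p - 5*r)
-49772 - G(58, B(-13, 7)) = -49772 - (-5*(-13) - 5*58) = -49772 - (65 - 290) = -49772 - 1*(-225) = -49772 + 225 = -49547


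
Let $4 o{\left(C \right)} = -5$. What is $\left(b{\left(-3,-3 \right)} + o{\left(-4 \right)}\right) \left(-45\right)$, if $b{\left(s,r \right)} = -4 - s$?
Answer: $\frac{405}{4} \approx 101.25$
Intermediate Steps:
$o{\left(C \right)} = - \frac{5}{4}$ ($o{\left(C \right)} = \frac{1}{4} \left(-5\right) = - \frac{5}{4}$)
$\left(b{\left(-3,-3 \right)} + o{\left(-4 \right)}\right) \left(-45\right) = \left(\left(-4 - -3\right) - \frac{5}{4}\right) \left(-45\right) = \left(\left(-4 + 3\right) - \frac{5}{4}\right) \left(-45\right) = \left(-1 - \frac{5}{4}\right) \left(-45\right) = \left(- \frac{9}{4}\right) \left(-45\right) = \frac{405}{4}$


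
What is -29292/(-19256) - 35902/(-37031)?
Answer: 444010241/178267234 ≈ 2.4907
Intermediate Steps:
-29292/(-19256) - 35902/(-37031) = -29292*(-1/19256) - 35902*(-1/37031) = 7323/4814 + 35902/37031 = 444010241/178267234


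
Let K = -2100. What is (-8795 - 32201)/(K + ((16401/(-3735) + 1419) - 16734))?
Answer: 25520010/10843571 ≈ 2.3535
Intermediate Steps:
(-8795 - 32201)/(K + ((16401/(-3735) + 1419) - 16734)) = (-8795 - 32201)/(-2100 + ((16401/(-3735) + 1419) - 16734)) = -40996/(-2100 + ((16401*(-1/3735) + 1419) - 16734)) = -40996/(-2100 + ((-5467/1245 + 1419) - 16734)) = -40996/(-2100 + (1761188/1245 - 16734)) = -40996/(-2100 - 19072642/1245) = -40996/(-21687142/1245) = -40996*(-1245/21687142) = 25520010/10843571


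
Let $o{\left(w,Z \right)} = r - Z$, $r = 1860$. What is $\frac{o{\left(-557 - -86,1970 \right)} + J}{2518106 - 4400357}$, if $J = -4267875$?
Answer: $\frac{4267985}{1882251} \approx 2.2675$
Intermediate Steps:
$o{\left(w,Z \right)} = 1860 - Z$
$\frac{o{\left(-557 - -86,1970 \right)} + J}{2518106 - 4400357} = \frac{\left(1860 - 1970\right) - 4267875}{2518106 - 4400357} = \frac{\left(1860 - 1970\right) - 4267875}{-1882251} = \left(-110 - 4267875\right) \left(- \frac{1}{1882251}\right) = \left(-4267985\right) \left(- \frac{1}{1882251}\right) = \frac{4267985}{1882251}$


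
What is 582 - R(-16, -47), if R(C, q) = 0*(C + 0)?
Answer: 582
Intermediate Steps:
R(C, q) = 0 (R(C, q) = 0*C = 0)
582 - R(-16, -47) = 582 - 1*0 = 582 + 0 = 582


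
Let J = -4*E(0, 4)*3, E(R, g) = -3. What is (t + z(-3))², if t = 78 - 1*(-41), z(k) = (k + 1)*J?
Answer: 2209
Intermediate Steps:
J = 36 (J = -4*(-3)*3 = 12*3 = 36)
z(k) = 36 + 36*k (z(k) = (k + 1)*36 = (1 + k)*36 = 36 + 36*k)
t = 119 (t = 78 + 41 = 119)
(t + z(-3))² = (119 + (36 + 36*(-3)))² = (119 + (36 - 108))² = (119 - 72)² = 47² = 2209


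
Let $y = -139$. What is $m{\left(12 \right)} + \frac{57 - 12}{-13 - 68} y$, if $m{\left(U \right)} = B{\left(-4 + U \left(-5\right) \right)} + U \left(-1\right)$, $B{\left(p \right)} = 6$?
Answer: $\frac{641}{9} \approx 71.222$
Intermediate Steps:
$m{\left(U \right)} = 6 - U$ ($m{\left(U \right)} = 6 + U \left(-1\right) = 6 - U$)
$m{\left(12 \right)} + \frac{57 - 12}{-13 - 68} y = \left(6 - 12\right) + \frac{57 - 12}{-13 - 68} \left(-139\right) = \left(6 - 12\right) + \frac{45}{-81} \left(-139\right) = -6 + 45 \left(- \frac{1}{81}\right) \left(-139\right) = -6 - - \frac{695}{9} = -6 + \frac{695}{9} = \frac{641}{9}$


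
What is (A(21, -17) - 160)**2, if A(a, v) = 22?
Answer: 19044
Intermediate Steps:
(A(21, -17) - 160)**2 = (22 - 160)**2 = (-138)**2 = 19044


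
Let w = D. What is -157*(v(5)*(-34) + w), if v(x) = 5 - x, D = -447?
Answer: 70179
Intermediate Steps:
w = -447
-157*(v(5)*(-34) + w) = -157*((5 - 1*5)*(-34) - 447) = -157*((5 - 5)*(-34) - 447) = -157*(0*(-34) - 447) = -157*(0 - 447) = -157*(-447) = 70179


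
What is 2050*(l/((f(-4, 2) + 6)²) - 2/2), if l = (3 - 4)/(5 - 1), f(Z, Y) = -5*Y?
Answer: -66625/32 ≈ -2082.0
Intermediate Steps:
l = -¼ (l = -1/4 = -1*¼ = -¼ ≈ -0.25000)
2050*(l/((f(-4, 2) + 6)²) - 2/2) = 2050*(-1/(4*(-5*2 + 6)²) - 2/2) = 2050*(-1/(4*(-10 + 6)²) - 2*½) = 2050*(-1/(4*((-4)²)) - 1) = 2050*(-¼/16 - 1) = 2050*(-¼*1/16 - 1) = 2050*(-1/64 - 1) = 2050*(-65/64) = -66625/32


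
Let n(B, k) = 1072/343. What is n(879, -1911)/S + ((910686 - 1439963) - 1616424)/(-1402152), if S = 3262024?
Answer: 300096382697947/196103967768408 ≈ 1.5303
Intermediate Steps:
n(B, k) = 1072/343 (n(B, k) = 1072*(1/343) = 1072/343)
n(879, -1911)/S + ((910686 - 1439963) - 1616424)/(-1402152) = (1072/343)/3262024 + ((910686 - 1439963) - 1616424)/(-1402152) = (1072/343)*(1/3262024) + (-529277 - 1616424)*(-1/1402152) = 134/139859279 - 2145701*(-1/1402152) = 134/139859279 + 2145701/1402152 = 300096382697947/196103967768408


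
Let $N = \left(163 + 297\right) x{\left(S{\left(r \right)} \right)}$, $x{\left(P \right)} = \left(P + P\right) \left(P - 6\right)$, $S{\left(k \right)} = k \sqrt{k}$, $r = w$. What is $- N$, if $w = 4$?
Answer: $-14720$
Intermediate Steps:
$r = 4$
$S{\left(k \right)} = k^{\frac{3}{2}}$
$x{\left(P \right)} = 2 P \left(-6 + P\right)$
$N = 14720$ ($N = \left(163 + 297\right) 2 \cdot 4^{\frac{3}{2}} \left(-6 + 4^{\frac{3}{2}}\right) = 460 \cdot 2 \cdot 8 \left(-6 + 8\right) = 460 \cdot 2 \cdot 8 \cdot 2 = 460 \cdot 32 = 14720$)
$- N = \left(-1\right) 14720 = -14720$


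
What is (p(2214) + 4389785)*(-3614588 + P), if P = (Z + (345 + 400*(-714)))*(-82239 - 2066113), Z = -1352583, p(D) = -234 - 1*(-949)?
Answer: 15448628120087514000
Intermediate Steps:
p(D) = 715 (p(D) = -234 + 949 = 715)
P = 3518652542976 (P = (-1352583 + (345 + 400*(-714)))*(-82239 - 2066113) = (-1352583 + (345 - 285600))*(-2148352) = (-1352583 - 285255)*(-2148352) = -1637838*(-2148352) = 3518652542976)
(p(2214) + 4389785)*(-3614588 + P) = (715 + 4389785)*(-3614588 + 3518652542976) = 4390500*3518648928388 = 15448628120087514000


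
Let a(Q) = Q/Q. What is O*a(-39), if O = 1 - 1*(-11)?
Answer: 12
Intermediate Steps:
a(Q) = 1
O = 12 (O = 1 + 11 = 12)
O*a(-39) = 12*1 = 12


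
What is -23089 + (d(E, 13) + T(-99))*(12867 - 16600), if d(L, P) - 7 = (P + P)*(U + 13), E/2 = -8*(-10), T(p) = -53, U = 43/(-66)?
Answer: -34646378/33 ≈ -1.0499e+6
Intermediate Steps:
U = -43/66 (U = 43*(-1/66) = -43/66 ≈ -0.65152)
E = 160 (E = 2*(-8*(-10)) = 2*80 = 160)
d(L, P) = 7 + 815*P/33 (d(L, P) = 7 + (P + P)*(-43/66 + 13) = 7 + (2*P)*(815/66) = 7 + 815*P/33)
-23089 + (d(E, 13) + T(-99))*(12867 - 16600) = -23089 + ((7 + (815/33)*13) - 53)*(12867 - 16600) = -23089 + ((7 + 10595/33) - 53)*(-3733) = -23089 + (10826/33 - 53)*(-3733) = -23089 + (9077/33)*(-3733) = -23089 - 33884441/33 = -34646378/33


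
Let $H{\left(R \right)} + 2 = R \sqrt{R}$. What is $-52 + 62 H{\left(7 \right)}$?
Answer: $-176 + 434 \sqrt{7} \approx 972.26$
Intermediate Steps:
$H{\left(R \right)} = -2 + R^{\frac{3}{2}}$ ($H{\left(R \right)} = -2 + R \sqrt{R} = -2 + R^{\frac{3}{2}}$)
$-52 + 62 H{\left(7 \right)} = -52 + 62 \left(-2 + 7^{\frac{3}{2}}\right) = -52 + 62 \left(-2 + 7 \sqrt{7}\right) = -52 - \left(124 - 434 \sqrt{7}\right) = -176 + 434 \sqrt{7}$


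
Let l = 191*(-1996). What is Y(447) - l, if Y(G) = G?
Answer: 381683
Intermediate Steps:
l = -381236
Y(447) - l = 447 - 1*(-381236) = 447 + 381236 = 381683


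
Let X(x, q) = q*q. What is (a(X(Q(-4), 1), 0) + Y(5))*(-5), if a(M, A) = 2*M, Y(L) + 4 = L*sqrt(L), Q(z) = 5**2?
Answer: 10 - 25*sqrt(5) ≈ -45.902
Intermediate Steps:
Q(z) = 25
X(x, q) = q**2
Y(L) = -4 + L**(3/2) (Y(L) = -4 + L*sqrt(L) = -4 + L**(3/2))
(a(X(Q(-4), 1), 0) + Y(5))*(-5) = (2*1**2 + (-4 + 5**(3/2)))*(-5) = (2*1 + (-4 + 5*sqrt(5)))*(-5) = (2 + (-4 + 5*sqrt(5)))*(-5) = (-2 + 5*sqrt(5))*(-5) = 10 - 25*sqrt(5)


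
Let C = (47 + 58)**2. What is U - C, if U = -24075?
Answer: -35100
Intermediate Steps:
C = 11025 (C = 105**2 = 11025)
U - C = -24075 - 1*11025 = -24075 - 11025 = -35100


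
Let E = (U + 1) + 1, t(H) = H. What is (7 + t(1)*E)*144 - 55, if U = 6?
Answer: 2105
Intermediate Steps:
E = 8 (E = (6 + 1) + 1 = 7 + 1 = 8)
(7 + t(1)*E)*144 - 55 = (7 + 1*8)*144 - 55 = (7 + 8)*144 - 55 = 15*144 - 55 = 2160 - 55 = 2105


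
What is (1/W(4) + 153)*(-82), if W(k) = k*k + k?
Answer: -125501/10 ≈ -12550.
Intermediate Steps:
W(k) = k + k² (W(k) = k² + k = k + k²)
(1/W(4) + 153)*(-82) = (1/(4*(1 + 4)) + 153)*(-82) = (1/(4*5) + 153)*(-82) = (1/20 + 153)*(-82) = (3061/20)*(-82) = -125501/10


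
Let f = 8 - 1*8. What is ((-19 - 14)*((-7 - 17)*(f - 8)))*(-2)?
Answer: 12672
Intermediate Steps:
f = 0 (f = 8 - 8 = 0)
((-19 - 14)*((-7 - 17)*(f - 8)))*(-2) = ((-19 - 14)*((-7 - 17)*(0 - 8)))*(-2) = -(-792)*(-8)*(-2) = -33*192*(-2) = -6336*(-2) = 12672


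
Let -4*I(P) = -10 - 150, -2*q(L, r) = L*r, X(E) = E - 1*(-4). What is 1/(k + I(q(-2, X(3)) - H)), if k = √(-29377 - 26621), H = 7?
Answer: 20/28799 - 3*I*√6222/57598 ≈ 0.00069447 - 0.0041085*I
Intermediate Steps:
X(E) = 4 + E (X(E) = E + 4 = 4 + E)
q(L, r) = -L*r/2
I(P) = 40 (I(P) = -(-10 - 150)/4 = -¼*(-160) = 40)
k = 3*I*√6222 (k = √(-55998) = 3*I*√6222 ≈ 236.64*I)
1/(k + I(q(-2, X(3)) - H)) = 1/(3*I*√6222 + 40) = 1/(40 + 3*I*√6222)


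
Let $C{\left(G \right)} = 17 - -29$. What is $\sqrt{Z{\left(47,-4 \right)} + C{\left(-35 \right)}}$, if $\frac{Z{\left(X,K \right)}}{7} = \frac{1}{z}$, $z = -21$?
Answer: $\frac{\sqrt{411}}{3} \approx 6.7577$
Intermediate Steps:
$C{\left(G \right)} = 46$ ($C{\left(G \right)} = 17 + 29 = 46$)
$Z{\left(X,K \right)} = - \frac{1}{3}$ ($Z{\left(X,K \right)} = \frac{7}{-21} = 7 \left(- \frac{1}{21}\right) = - \frac{1}{3}$)
$\sqrt{Z{\left(47,-4 \right)} + C{\left(-35 \right)}} = \sqrt{- \frac{1}{3} + 46} = \sqrt{\frac{137}{3}} = \frac{\sqrt{411}}{3}$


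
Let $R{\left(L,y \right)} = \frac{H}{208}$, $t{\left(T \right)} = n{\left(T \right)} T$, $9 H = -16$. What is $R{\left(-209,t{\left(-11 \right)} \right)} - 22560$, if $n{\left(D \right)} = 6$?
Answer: $- \frac{2639521}{117} \approx -22560.0$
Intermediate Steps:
$H = - \frac{16}{9}$ ($H = \frac{1}{9} \left(-16\right) = - \frac{16}{9} \approx -1.7778$)
$t{\left(T \right)} = 6 T$
$R{\left(L,y \right)} = - \frac{1}{117}$ ($R{\left(L,y \right)} = - \frac{16}{9 \cdot 208} = \left(- \frac{16}{9}\right) \frac{1}{208} = - \frac{1}{117}$)
$R{\left(-209,t{\left(-11 \right)} \right)} - 22560 = - \frac{1}{117} - 22560 = - \frac{2639521}{117}$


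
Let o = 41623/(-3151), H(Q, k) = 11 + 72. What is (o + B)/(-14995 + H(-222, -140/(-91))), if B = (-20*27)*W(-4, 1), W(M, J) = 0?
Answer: 41623/46987712 ≈ 0.00088583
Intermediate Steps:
H(Q, k) = 83
o = -41623/3151 (o = 41623*(-1/3151) = -41623/3151 ≈ -13.209)
B = 0 (B = -20*27*0 = -540*0 = 0)
(o + B)/(-14995 + H(-222, -140/(-91))) = (-41623/3151 + 0)/(-14995 + 83) = -41623/3151/(-14912) = -41623/3151*(-1/14912) = 41623/46987712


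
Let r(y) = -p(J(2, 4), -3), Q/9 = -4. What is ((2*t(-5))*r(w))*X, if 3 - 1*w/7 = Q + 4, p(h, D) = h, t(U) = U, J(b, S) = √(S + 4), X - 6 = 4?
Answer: 200*√2 ≈ 282.84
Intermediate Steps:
Q = -36 (Q = 9*(-4) = -36)
X = 10 (X = 6 + 4 = 10)
J(b, S) = √(4 + S)
w = 245 (w = 21 - 7*(-36 + 4) = 21 - 7*(-32) = 21 + 224 = 245)
r(y) = -2*√2 (r(y) = -√(4 + 4) = -√8 = -2*√2)
((2*t(-5))*r(w))*X = ((2*(-5))*(-2*√2))*10 = -(-20)*√2*10 = (20*√2)*10 = 200*√2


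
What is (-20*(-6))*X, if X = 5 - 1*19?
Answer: -1680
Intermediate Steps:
X = -14 (X = 5 - 19 = -14)
(-20*(-6))*X = -20*(-6)*(-14) = 120*(-14) = -1680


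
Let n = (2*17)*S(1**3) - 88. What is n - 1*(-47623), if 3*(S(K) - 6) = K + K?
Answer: 143285/3 ≈ 47762.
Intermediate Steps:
S(K) = 6 + 2*K/3 (S(K) = 6 + (K + K)/3 = 6 + (2*K)/3 = 6 + 2*K/3)
n = 416/3 (n = (2*17)*(6 + (2/3)*1**3) - 88 = 34*(6 + (2/3)*1) - 88 = 34*(6 + 2/3) - 88 = 34*(20/3) - 88 = 680/3 - 88 = 416/3 ≈ 138.67)
n - 1*(-47623) = 416/3 - 1*(-47623) = 416/3 + 47623 = 143285/3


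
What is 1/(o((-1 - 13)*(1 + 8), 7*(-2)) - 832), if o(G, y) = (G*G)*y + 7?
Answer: -1/223089 ≈ -4.4825e-6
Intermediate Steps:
o(G, y) = 7 + y*G² (o(G, y) = G²*y + 7 = y*G² + 7 = 7 + y*G²)
1/(o((-1 - 13)*(1 + 8), 7*(-2)) - 832) = 1/((7 + (7*(-2))*((-1 - 13)*(1 + 8))²) - 832) = 1/((7 - 14*(-14*9)²) - 832) = 1/((7 - 14*(-126)²) - 832) = 1/((7 - 14*15876) - 832) = 1/((7 - 222264) - 832) = 1/(-222257 - 832) = 1/(-223089) = -1/223089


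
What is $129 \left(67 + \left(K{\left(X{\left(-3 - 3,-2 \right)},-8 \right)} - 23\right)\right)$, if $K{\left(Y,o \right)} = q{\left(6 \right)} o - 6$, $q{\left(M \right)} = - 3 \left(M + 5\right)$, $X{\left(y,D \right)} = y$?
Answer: $38958$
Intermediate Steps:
$q{\left(M \right)} = -15 - 3 M$ ($q{\left(M \right)} = - 3 \left(5 + M\right) = -15 - 3 M$)
$K{\left(Y,o \right)} = -6 - 33 o$ ($K{\left(Y,o \right)} = \left(-15 - 18\right) o - 6 = - 33 o - 6 = -6 - 33 o$)
$129 \left(67 + \left(K{\left(X{\left(-3 - 3,-2 \right)},-8 \right)} - 23\right)\right) = 129 \left(67 - -235\right) = 129 \left(67 + \left(\left(-6 + 264\right) - 23\right)\right) = 129 \left(67 + \left(258 - 23\right)\right) = 129 \left(67 + 235\right) = 129 \cdot 302 = 38958$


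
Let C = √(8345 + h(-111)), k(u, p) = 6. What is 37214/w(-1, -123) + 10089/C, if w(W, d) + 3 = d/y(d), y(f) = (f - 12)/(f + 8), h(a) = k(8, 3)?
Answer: -167463/485 + 10089*√8351/8351 ≈ -234.88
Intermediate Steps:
h(a) = 6
C = √8351 (C = √(8345 + 6) = √8351 ≈ 91.384)
y(f) = (-12 + f)/(8 + f)
w(W, d) = -3 + d*(8 + d)/(-12 + d) (w(W, d) = -3 + d/(((-12 + d)/(8 + d))) = -3 + d*((8 + d)/(-12 + d)) = -3 + d*(8 + d)/(-12 + d))
37214/w(-1, -123) + 10089/C = 37214/(((36 + (-123)² + 5*(-123))/(-12 - 123))) + 10089/(√8351) = 37214/(((36 + 15129 - 615)/(-135))) + 10089*(√8351/8351) = 37214/((-1/135*14550)) + 10089*√8351/8351 = 37214/(-970/9) + 10089*√8351/8351 = 37214*(-9/970) + 10089*√8351/8351 = -167463/485 + 10089*√8351/8351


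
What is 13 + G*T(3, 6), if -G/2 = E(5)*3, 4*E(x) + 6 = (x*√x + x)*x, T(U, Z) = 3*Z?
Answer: -500 - 675*√5 ≈ -2009.3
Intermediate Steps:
E(x) = -3/2 + x*(x + x^(3/2))/4 (E(x) = -3/2 + ((x*√x + x)*x)/4 = -3/2 + ((x^(3/2) + x)*x)/4 = -3/2 + ((x + x^(3/2))*x)/4 = -3/2 + (x*(x + x^(3/2)))/4 = -3/2 + x*(x + x^(3/2))/4)
G = -57/2 - 75*√5/2 (G = -2*(-3/2 + (¼)*5² + 5^(5/2)/4)*3 = -2*(-3/2 + (¼)*25 + (25*√5)/4)*3 = -2*(-3/2 + 25/4 + 25*√5/4)*3 = -2*(19/4 + 25*√5/4)*3 = -2*(57/4 + 75*√5/4) = -57/2 - 75*√5/2 ≈ -112.35)
13 + G*T(3, 6) = 13 + (-57/2 - 75*√5/2)*(3*6) = 13 + (-57/2 - 75*√5/2)*18 = 13 + (-513 - 675*√5) = -500 - 675*√5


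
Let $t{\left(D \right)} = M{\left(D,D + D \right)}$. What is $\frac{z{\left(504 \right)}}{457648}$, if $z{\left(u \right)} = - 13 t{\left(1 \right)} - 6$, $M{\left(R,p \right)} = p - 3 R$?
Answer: $\frac{7}{457648} \approx 1.5296 \cdot 10^{-5}$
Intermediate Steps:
$t{\left(D \right)} = - D$ ($t{\left(D \right)} = \left(D + D\right) - 3 D = 2 D - 3 D = - D$)
$z{\left(u \right)} = 7$ ($z{\left(u \right)} = - 13 \left(\left(-1\right) 1\right) - 6 = \left(-13\right) \left(-1\right) - 6 = 13 - 6 = 7$)
$\frac{z{\left(504 \right)}}{457648} = \frac{7}{457648}$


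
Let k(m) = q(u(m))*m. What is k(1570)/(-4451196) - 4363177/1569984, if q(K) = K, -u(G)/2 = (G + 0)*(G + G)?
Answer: 155661916736143/44796836544 ≈ 3474.8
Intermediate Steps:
u(G) = -4*G**2 (u(G) = -2*(G + 0)*(G + G) = -2*G*2*G = -4*G**2)
k(m) = -4*m**3 (k(m) = (-4*m**2)*m = -4*m**3)
k(1570)/(-4451196) - 4363177/1569984 = -4*1570**3/(-4451196) - 4363177/1569984 = -4*3869893000*(-1/4451196) - 4363177*1/1569984 = -15479572000*(-1/4451196) - 335629/120768 = 3869893000/1112799 - 335629/120768 = 155661916736143/44796836544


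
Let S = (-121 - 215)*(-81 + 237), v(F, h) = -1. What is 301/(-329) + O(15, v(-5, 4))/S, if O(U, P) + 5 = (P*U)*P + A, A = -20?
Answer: -1126709/1231776 ≈ -0.91470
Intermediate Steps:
S = -52416 (S = -336*156 = -52416)
O(U, P) = -25 + U*P² (O(U, P) = -5 + ((P*U)*P - 20) = -5 + (U*P² - 20) = -5 + (-20 + U*P²) = -25 + U*P²)
301/(-329) + O(15, v(-5, 4))/S = 301/(-329) + (-25 + 15*(-1)²)/(-52416) = 301*(-1/329) + (-25 + 15*1)*(-1/52416) = -43/47 + (-25 + 15)*(-1/52416) = -43/47 - 10*(-1/52416) = -43/47 + 5/26208 = -1126709/1231776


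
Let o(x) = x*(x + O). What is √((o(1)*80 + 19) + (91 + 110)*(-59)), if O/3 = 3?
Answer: 4*I*√690 ≈ 105.07*I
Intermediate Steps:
O = 9 (O = 3*3 = 9)
o(x) = x*(9 + x) (o(x) = x*(x + 9) = x*(9 + x))
√((o(1)*80 + 19) + (91 + 110)*(-59)) = √(((1*(9 + 1))*80 + 19) + (91 + 110)*(-59)) = √(((1*10)*80 + 19) + 201*(-59)) = √((10*80 + 19) - 11859) = √((800 + 19) - 11859) = √(819 - 11859) = √(-11040) = 4*I*√690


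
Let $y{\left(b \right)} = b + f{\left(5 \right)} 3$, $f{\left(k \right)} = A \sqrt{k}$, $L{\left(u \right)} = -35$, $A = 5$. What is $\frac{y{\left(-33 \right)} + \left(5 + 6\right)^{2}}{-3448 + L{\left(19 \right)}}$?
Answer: $- \frac{88}{3483} - \frac{5 \sqrt{5}}{1161} \approx -0.034895$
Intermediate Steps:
$f{\left(k \right)} = 5 \sqrt{k}$
$y{\left(b \right)} = b + 15 \sqrt{5}$ ($y{\left(b \right)} = b + 5 \sqrt{5} \cdot 3 = b + 15 \sqrt{5}$)
$\frac{y{\left(-33 \right)} + \left(5 + 6\right)^{2}}{-3448 + L{\left(19 \right)}} = \frac{\left(-33 + 15 \sqrt{5}\right) + \left(5 + 6\right)^{2}}{-3448 - 35} = \frac{\left(-33 + 15 \sqrt{5}\right) + 11^{2}}{-3483} = \left(\left(-33 + 15 \sqrt{5}\right) + 121\right) \left(- \frac{1}{3483}\right) = \left(88 + 15 \sqrt{5}\right) \left(- \frac{1}{3483}\right) = - \frac{88}{3483} - \frac{5 \sqrt{5}}{1161}$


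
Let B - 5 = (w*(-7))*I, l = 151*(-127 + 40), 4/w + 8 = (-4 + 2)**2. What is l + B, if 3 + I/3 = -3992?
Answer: -97027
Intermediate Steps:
w = -1 (w = 4/(-8 + (-4 + 2)**2) = 4/(-8 + (-2)**2) = 4/(-8 + 4) = 4/(-4) = 4*(-1/4) = -1)
I = -11985 (I = -9 + 3*(-3992) = -9 - 11976 = -11985)
l = -13137 (l = 151*(-87) = -13137)
B = -83890 (B = 5 - 1*(-7)*(-11985) = 5 + 7*(-11985) = 5 - 83895 = -83890)
l + B = -13137 - 83890 = -97027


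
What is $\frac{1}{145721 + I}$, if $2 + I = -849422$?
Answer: $- \frac{1}{703703} \approx -1.4211 \cdot 10^{-6}$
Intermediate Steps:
$I = -849424$ ($I = -2 - 849422 = -849424$)
$\frac{1}{145721 + I} = \frac{1}{145721 - 849424} = \frac{1}{-703703} = - \frac{1}{703703}$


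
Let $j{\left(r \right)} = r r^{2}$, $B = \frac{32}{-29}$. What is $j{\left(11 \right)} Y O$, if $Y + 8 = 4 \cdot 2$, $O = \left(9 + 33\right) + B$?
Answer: $0$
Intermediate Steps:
$B = - \frac{32}{29}$ ($B = 32 \left(- \frac{1}{29}\right) = - \frac{32}{29} \approx -1.1034$)
$O = \frac{1186}{29}$ ($O = \left(9 + 33\right) - \frac{32}{29} = 42 - \frac{32}{29} = \frac{1186}{29} \approx 40.897$)
$j{\left(r \right)} = r^{3}$
$Y = 0$ ($Y = -8 + 4 \cdot 2 = -8 + 8 = 0$)
$j{\left(11 \right)} Y O = 11^{3} \cdot 0 \cdot \frac{1186}{29} = 1331 \cdot 0 \cdot \frac{1186}{29} = 0 \cdot \frac{1186}{29} = 0$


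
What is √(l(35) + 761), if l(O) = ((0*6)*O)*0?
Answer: √761 ≈ 27.586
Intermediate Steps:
l(O) = 0 (l(O) = (0*O)*0 = 0*0 = 0)
√(l(35) + 761) = √(0 + 761) = √761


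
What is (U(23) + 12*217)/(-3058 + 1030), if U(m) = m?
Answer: -2627/2028 ≈ -1.2954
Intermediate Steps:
(U(23) + 12*217)/(-3058 + 1030) = (23 + 12*217)/(-3058 + 1030) = (23 + 2604)/(-2028) = 2627*(-1/2028) = -2627/2028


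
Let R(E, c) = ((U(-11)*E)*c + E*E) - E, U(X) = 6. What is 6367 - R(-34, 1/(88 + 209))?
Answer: 512591/99 ≈ 5177.7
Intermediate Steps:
R(E, c) = E² - E + 6*E*c (R(E, c) = ((6*E)*c + E*E) - E = (6*E*c + E²) - E = (E² + 6*E*c) - E = E² - E + 6*E*c)
6367 - R(-34, 1/(88 + 209)) = 6367 - (-34)*(-1 - 34 + 6/(88 + 209)) = 6367 - (-34)*(-1 - 34 + 6/297) = 6367 - (-34)*(-1 - 34 + 6*(1/297)) = 6367 - (-34)*(-1 - 34 + 2/99) = 6367 - (-34)*(-3463)/99 = 6367 - 1*117742/99 = 6367 - 117742/99 = 512591/99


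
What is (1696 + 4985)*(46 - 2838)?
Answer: -18653352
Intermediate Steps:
(1696 + 4985)*(46 - 2838) = 6681*(-2792) = -18653352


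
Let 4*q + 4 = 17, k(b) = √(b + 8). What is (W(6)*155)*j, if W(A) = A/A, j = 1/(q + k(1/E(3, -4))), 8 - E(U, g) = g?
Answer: 24180/119 - 1240*√291/119 ≈ 25.439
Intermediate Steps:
E(U, g) = 8 - g
k(b) = √(8 + b)
q = 13/4 (q = -1 + (¼)*17 = -1 + 17/4 = 13/4 ≈ 3.2500)
j = 1/(13/4 + √291/6) (j = 1/(13/4 + √(8 + 1/(8 - 1*(-4)))) = 1/(13/4 + √(8 + 1/(8 + 4))) = 1/(13/4 + √(8 + 1/12)) = 1/(13/4 + √(97/12)) = 1/(13/4 + √291/6) ≈ 0.16412)
W(A) = 1
(W(6)*155)*j = (1*155)*(156/119 - 8*√291/119) = 155*(156/119 - 8*√291/119) = 24180/119 - 1240*√291/119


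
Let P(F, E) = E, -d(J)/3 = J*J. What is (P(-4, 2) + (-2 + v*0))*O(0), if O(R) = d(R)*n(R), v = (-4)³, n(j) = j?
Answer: 0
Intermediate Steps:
d(J) = -3*J² (d(J) = -3*J*J = -3*J²)
v = -64
O(R) = -3*R³ (O(R) = (-3*R²)*R = -3*R³)
(P(-4, 2) + (-2 + v*0))*O(0) = (2 + (-2 - 64*0))*(-3*0³) = (2 + (-2 + 0))*(-3*0) = (2 - 2)*0 = 0*0 = 0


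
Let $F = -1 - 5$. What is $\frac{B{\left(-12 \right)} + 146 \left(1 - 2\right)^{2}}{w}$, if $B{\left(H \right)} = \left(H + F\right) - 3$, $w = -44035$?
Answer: $- \frac{25}{8807} \approx -0.0028387$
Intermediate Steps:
$F = -6$
$B{\left(H \right)} = -9 + H$ ($B{\left(H \right)} = \left(H - 6\right) - 3 = \left(-6 + H\right) - 3 = -9 + H$)
$\frac{B{\left(-12 \right)} + 146 \left(1 - 2\right)^{2}}{w} = \frac{\left(-9 - 12\right) + 146 \left(1 - 2\right)^{2}}{-44035} = \left(-21 + 146 \left(-1\right)^{2}\right) \left(- \frac{1}{44035}\right) = \left(-21 + 146 \cdot 1\right) \left(- \frac{1}{44035}\right) = \left(-21 + 146\right) \left(- \frac{1}{44035}\right) = 125 \left(- \frac{1}{44035}\right) = - \frac{25}{8807}$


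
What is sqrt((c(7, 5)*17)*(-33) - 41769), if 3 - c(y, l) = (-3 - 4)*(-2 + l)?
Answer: 57*I*sqrt(17) ≈ 235.02*I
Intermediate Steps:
c(y, l) = -11 + 7*l (c(y, l) = 3 - (-3 - 4)*(-2 + l) = 3 - (-7)*(-2 + l) = 3 - (14 - 7*l) = 3 + (-14 + 7*l) = -11 + 7*l)
sqrt((c(7, 5)*17)*(-33) - 41769) = sqrt(((-11 + 7*5)*17)*(-33) - 41769) = sqrt(((-11 + 35)*17)*(-33) - 41769) = sqrt((24*17)*(-33) - 41769) = sqrt(408*(-33) - 41769) = sqrt(-13464 - 41769) = sqrt(-55233) = 57*I*sqrt(17)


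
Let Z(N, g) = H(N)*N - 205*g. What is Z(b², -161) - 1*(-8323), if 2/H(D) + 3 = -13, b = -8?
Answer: 41320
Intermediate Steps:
H(D) = -⅛ (H(D) = 2/(-3 - 13) = 2/(-16) = 2*(-1/16) = -⅛)
Z(N, g) = -205*g - N/8 (Z(N, g) = -N/8 - 205*g = -205*g - N/8)
Z(b², -161) - 1*(-8323) = (-205*(-161) - ⅛*(-8)²) - 1*(-8323) = (33005 - ⅛*64) + 8323 = (33005 - 8) + 8323 = 32997 + 8323 = 41320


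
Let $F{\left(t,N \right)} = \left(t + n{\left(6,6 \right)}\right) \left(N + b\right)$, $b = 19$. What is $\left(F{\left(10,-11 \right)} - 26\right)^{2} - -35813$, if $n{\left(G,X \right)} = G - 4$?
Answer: $40713$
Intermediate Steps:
$n{\left(G,X \right)} = -4 + G$ ($n{\left(G,X \right)} = G - 4 = -4 + G$)
$F{\left(t,N \right)} = \left(2 + t\right) \left(19 + N\right)$ ($F{\left(t,N \right)} = \left(t + \left(-4 + 6\right)\right) \left(N + 19\right) = \left(t + 2\right) \left(19 + N\right) = \left(2 + t\right) \left(19 + N\right)$)
$\left(F{\left(10,-11 \right)} - 26\right)^{2} - -35813 = \left(\left(38 + 2 \left(-11\right) + 19 \cdot 10 - 110\right) - 26\right)^{2} - -35813 = \left(\left(38 - 22 + 190 - 110\right) - 26\right)^{2} + 35813 = \left(96 - 26\right)^{2} + 35813 = 70^{2} + 35813 = 4900 + 35813 = 40713$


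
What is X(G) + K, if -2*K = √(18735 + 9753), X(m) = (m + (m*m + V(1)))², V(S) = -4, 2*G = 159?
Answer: 654489889/16 - √7122 ≈ 4.0906e+7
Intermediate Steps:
G = 159/2 (G = (½)*159 = 159/2 ≈ 79.500)
X(m) = (-4 + m + m²)² (X(m) = (m + (m*m - 4))² = (m + (m² - 4))² = (m + (-4 + m²))² = (-4 + m + m²)²)
K = -√7122 (K = -√(18735 + 9753)/2 = -√7122 ≈ -84.392)
X(G) + K = (-4 + 159/2 + (159/2)²)² - √7122 = (-4 + 159/2 + 25281/4)² - √7122 = (25583/4)² - √7122 = 654489889/16 - √7122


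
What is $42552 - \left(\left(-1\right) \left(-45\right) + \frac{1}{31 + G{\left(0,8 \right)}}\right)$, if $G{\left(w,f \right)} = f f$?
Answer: $\frac{4038164}{95} \approx 42507.0$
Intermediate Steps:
$G{\left(w,f \right)} = f^{2}$
$42552 - \left(\left(-1\right) \left(-45\right) + \frac{1}{31 + G{\left(0,8 \right)}}\right) = 42552 - \left(\left(-1\right) \left(-45\right) + \frac{1}{31 + 8^{2}}\right) = 42552 - \left(45 + \frac{1}{31 + 64}\right) = 42552 - \left(45 + \frac{1}{95}\right) = 42552 - \frac{4276}{95} = \frac{4038164}{95}$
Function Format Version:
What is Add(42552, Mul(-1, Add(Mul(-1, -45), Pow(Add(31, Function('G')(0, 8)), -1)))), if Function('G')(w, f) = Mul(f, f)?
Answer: Rational(4038164, 95) ≈ 42507.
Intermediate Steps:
Function('G')(w, f) = Pow(f, 2)
Add(42552, Mul(-1, Add(Mul(-1, -45), Pow(Add(31, Function('G')(0, 8)), -1)))) = Add(42552, Mul(-1, Add(Mul(-1, -45), Pow(Add(31, Pow(8, 2)), -1)))) = Add(42552, Mul(-1, Add(45, Pow(Add(31, 64), -1)))) = Add(42552, Mul(-1, Add(45, Pow(95, -1)))) = Add(42552, Mul(-1, Add(45, Rational(1, 95)))) = Add(42552, Mul(-1, Rational(4276, 95))) = Add(42552, Rational(-4276, 95)) = Rational(4038164, 95)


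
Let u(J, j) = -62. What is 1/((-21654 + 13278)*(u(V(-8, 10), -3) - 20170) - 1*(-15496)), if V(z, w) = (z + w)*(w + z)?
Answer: 1/169478728 ≈ 5.9004e-9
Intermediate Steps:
V(z, w) = (w + z)² (V(z, w) = (w + z)*(w + z) = (w + z)²)
1/((-21654 + 13278)*(u(V(-8, 10), -3) - 20170) - 1*(-15496)) = 1/((-21654 + 13278)*(-62 - 20170) - 1*(-15496)) = 1/(-8376*(-20232) + 15496) = 1/(169463232 + 15496) = 1/169478728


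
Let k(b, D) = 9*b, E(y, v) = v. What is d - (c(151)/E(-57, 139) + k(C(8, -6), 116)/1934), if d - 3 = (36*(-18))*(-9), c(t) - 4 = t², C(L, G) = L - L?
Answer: 788260/139 ≈ 5670.9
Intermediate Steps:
C(L, G) = 0
c(t) = 4 + t²
d = 5835 (d = 3 + (36*(-18))*(-9) = 3 - 648*(-9) = 3 + 5832 = 5835)
d - (c(151)/E(-57, 139) + k(C(8, -6), 116)/1934) = 5835 - ((4 + 151²)/139 + (9*0)/1934) = 5835 - ((4 + 22801)*(1/139) + 0*(1/1934)) = 5835 - (22805*(1/139) + 0) = 5835 - (22805/139 + 0) = 5835 - 1*22805/139 = 5835 - 22805/139 = 788260/139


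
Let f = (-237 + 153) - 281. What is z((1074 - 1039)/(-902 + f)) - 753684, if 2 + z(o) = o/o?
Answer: -753685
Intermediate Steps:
f = -365 (f = -84 - 281 = -365)
z(o) = -1 (z(o) = -2 + o/o = -2 + 1 = -1)
z((1074 - 1039)/(-902 + f)) - 753684 = -1 - 753684 = -753685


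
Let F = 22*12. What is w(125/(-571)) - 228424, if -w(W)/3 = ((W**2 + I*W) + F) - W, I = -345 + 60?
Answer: -74795100481/326041 ≈ -2.2940e+5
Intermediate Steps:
I = -285
F = 264
w(W) = -792 - 3*W**2 + 858*W (w(W) = -3*(((W**2 - 285*W) + 264) - W) = -3*((264 + W**2 - 285*W) - W) = -3*(264 + W**2 - 286*W) = -792 - 3*W**2 + 858*W)
w(125/(-571)) - 228424 = (-792 - 3*(125/(-571))**2 + 858*(125/(-571))) - 228424 = (-792 - 3*(125*(-1/571))**2 + 858*(125*(-1/571))) - 228424 = (-792 - 3*(-125/571)**2 + 858*(-125/571)) - 228424 = (-792 - 3*15625/326041 - 107250/571) - 228424 = (-792 - 46875/326041 - 107250/571) - 228424 = -319511097/326041 - 228424 = -74795100481/326041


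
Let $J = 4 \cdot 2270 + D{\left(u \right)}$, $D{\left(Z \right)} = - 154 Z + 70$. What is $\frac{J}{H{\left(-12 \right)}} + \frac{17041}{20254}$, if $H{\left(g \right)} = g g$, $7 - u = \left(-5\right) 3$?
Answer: $\frac{29789363}{729144} \approx 40.855$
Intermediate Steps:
$u = 22$ ($u = 7 - \left(-5\right) 3 = 7 - -15 = 7 + 15 = 22$)
$D{\left(Z \right)} = 70 - 154 Z$
$H{\left(g \right)} = g^{2}$
$J = 5762$ ($J = 4 \cdot 2270 + \left(70 - 3388\right) = 9080 + \left(70 - 3388\right) = 9080 - 3318 = 5762$)
$\frac{J}{H{\left(-12 \right)}} + \frac{17041}{20254} = \frac{5762}{\left(-12\right)^{2}} + \frac{17041}{20254} = \frac{5762}{144} + 17041 \cdot \frac{1}{20254} = 5762 \cdot \frac{1}{144} + \frac{17041}{20254} = \frac{2881}{72} + \frac{17041}{20254} = \frac{29789363}{729144}$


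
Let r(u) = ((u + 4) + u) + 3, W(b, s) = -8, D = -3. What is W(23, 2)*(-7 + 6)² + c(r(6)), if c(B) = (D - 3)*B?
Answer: -122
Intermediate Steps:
r(u) = 7 + 2*u (r(u) = ((4 + u) + u) + 3 = (4 + 2*u) + 3 = 7 + 2*u)
c(B) = -6*B (c(B) = (-3 - 3)*B = -6*B)
W(23, 2)*(-7 + 6)² + c(r(6)) = -8*(-7 + 6)² - 6*(7 + 2*6) = -8*(-1)² - 6*(7 + 12) = -8*1 - 6*19 = -8 - 114 = -122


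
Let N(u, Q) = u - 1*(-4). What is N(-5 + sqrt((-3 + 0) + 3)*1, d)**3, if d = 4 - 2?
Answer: -1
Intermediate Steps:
d = 2
N(u, Q) = 4 + u (N(u, Q) = u + 4 = 4 + u)
N(-5 + sqrt((-3 + 0) + 3)*1, d)**3 = (4 + (-5 + sqrt((-3 + 0) + 3)*1))**3 = (4 + (-5 + sqrt(-3 + 3)*1))**3 = (4 + (-5 + sqrt(0)*1))**3 = (4 + (-5 + 0*1))**3 = (4 + (-5 + 0))**3 = (4 - 5)**3 = (-1)**3 = -1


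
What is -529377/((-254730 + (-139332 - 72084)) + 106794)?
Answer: 176459/119784 ≈ 1.4731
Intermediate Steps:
-529377/((-254730 + (-139332 - 72084)) + 106794) = -529377/((-254730 - 211416) + 106794) = -529377/(-466146 + 106794) = -529377/(-359352) = -529377*(-1/359352) = 176459/119784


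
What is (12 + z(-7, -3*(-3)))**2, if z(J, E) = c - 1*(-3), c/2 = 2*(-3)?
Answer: 9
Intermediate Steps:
c = -12 (c = 2*(2*(-3)) = 2*(-6) = -12)
z(J, E) = -9 (z(J, E) = -12 - 1*(-3) = -12 + 3 = -9)
(12 + z(-7, -3*(-3)))**2 = (12 - 9)**2 = 3**2 = 9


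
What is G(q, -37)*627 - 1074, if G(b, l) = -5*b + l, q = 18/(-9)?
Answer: -18003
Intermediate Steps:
q = -2 (q = 18*(-1/9) = -2)
G(b, l) = l - 5*b
G(q, -37)*627 - 1074 = (-37 - 5*(-2))*627 - 1074 = (-37 + 10)*627 - 1074 = -27*627 - 1074 = -16929 - 1074 = -18003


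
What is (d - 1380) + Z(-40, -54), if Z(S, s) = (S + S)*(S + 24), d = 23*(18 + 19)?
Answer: 751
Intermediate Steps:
d = 851 (d = 23*37 = 851)
Z(S, s) = 2*S*(24 + S) (Z(S, s) = (2*S)*(24 + S) = 2*S*(24 + S))
(d - 1380) + Z(-40, -54) = (851 - 1380) + 2*(-40)*(24 - 40) = -529 + 2*(-40)*(-16) = -529 + 1280 = 751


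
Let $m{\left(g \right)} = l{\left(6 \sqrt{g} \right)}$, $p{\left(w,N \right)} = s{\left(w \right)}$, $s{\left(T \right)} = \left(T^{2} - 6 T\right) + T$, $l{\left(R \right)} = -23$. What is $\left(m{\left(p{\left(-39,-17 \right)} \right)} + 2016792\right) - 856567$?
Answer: $1160202$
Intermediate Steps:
$s{\left(T \right)} = T^{2} - 5 T$
$p{\left(w,N \right)} = w \left(-5 + w\right)$
$m{\left(g \right)} = -23$
$\left(m{\left(p{\left(-39,-17 \right)} \right)} + 2016792\right) - 856567 = \left(-23 + 2016792\right) - 856567 = 2016769 - 856567 = 1160202$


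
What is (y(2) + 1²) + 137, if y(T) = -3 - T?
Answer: 133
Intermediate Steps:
(y(2) + 1²) + 137 = ((-3 - 1*2) + 1²) + 137 = ((-3 - 2) + 1) + 137 = (-5 + 1) + 137 = -4 + 137 = 133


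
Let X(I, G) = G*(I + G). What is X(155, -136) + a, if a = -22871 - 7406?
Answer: -32861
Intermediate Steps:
X(I, G) = G*(G + I)
a = -30277
X(155, -136) + a = -136*(-136 + 155) - 30277 = -136*19 - 30277 = -2584 - 30277 = -32861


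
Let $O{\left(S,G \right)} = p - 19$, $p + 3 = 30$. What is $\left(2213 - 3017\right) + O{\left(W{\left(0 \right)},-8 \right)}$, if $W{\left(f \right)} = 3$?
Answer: $-796$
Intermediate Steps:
$p = 27$ ($p = -3 + 30 = 27$)
$O{\left(S,G \right)} = 8$ ($O{\left(S,G \right)} = 27 - 19 = 8$)
$\left(2213 - 3017\right) + O{\left(W{\left(0 \right)},-8 \right)} = \left(2213 - 3017\right) + 8 = -804 + 8 = -796$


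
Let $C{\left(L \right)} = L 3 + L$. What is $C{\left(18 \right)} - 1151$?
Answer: $-1079$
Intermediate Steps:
$C{\left(L \right)} = 4 L$ ($C{\left(L \right)} = 3 L + L = 4 L$)
$C{\left(18 \right)} - 1151 = 4 \cdot 18 - 1151 = 72 - 1151 = -1079$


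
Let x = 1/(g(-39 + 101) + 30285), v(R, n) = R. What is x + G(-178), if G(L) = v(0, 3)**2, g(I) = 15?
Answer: 1/30300 ≈ 3.3003e-5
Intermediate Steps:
G(L) = 0 (G(L) = 0**2 = 0)
x = 1/30300 (x = 1/(15 + 30285) = 1/30300 ≈ 3.3003e-5)
x + G(-178) = 1/30300 + 0 = 1/30300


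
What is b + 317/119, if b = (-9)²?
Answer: 9956/119 ≈ 83.664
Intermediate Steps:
b = 81
b + 317/119 = 81 + 317/119 = 9956/119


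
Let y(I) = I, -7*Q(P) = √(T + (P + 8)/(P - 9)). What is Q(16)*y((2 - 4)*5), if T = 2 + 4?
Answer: 10*√462/49 ≈ 4.3866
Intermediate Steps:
T = 6
Q(P) = -√(6 + (8 + P)/(-9 + P))/7 (Q(P) = -√(6 + (P + 8)/(P - 9))/7 = -√(6 + (8 + P)/(-9 + P))/7)
Q(16)*y((2 - 4)*5) = (-√(-46 + 7*16)/√(-9 + 16)/7)*((2 - 4)*5) = (-√7*√(-46 + 112)/7/7)*(-2*5) = -√462/7/7*(-10) = -√462/49*(-10) = 10*√462/49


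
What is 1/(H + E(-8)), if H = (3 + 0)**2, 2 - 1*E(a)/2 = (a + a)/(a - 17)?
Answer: 25/293 ≈ 0.085324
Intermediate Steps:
E(a) = 4 - 4*a/(-17 + a) (E(a) = 4 - 2*(a + a)/(a - 17) = 4 - 2*2*a/(-17 + a) = 4 - 4*a/(-17 + a))
H = 9 (H = 3**2 = 9)
1/(H + E(-8)) = 1/(9 - 68/(-17 - 8)) = 1/(9 - 68/(-25)) = 1/(9 - 68*(-1/25)) = 1/(9 + 68/25) = 1/(293/25) = 25/293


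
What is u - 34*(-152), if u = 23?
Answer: 5191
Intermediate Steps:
u - 34*(-152) = 23 - 34*(-152) = 23 + 5168 = 5191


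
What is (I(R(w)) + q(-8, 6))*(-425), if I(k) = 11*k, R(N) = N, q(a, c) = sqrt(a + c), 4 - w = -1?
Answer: -23375 - 425*I*sqrt(2) ≈ -23375.0 - 601.04*I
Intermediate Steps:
w = 5 (w = 4 - 1*(-1) = 4 + 1 = 5)
(I(R(w)) + q(-8, 6))*(-425) = (11*5 + sqrt(-8 + 6))*(-425) = (55 + sqrt(-2))*(-425) = (55 + I*sqrt(2))*(-425) = -23375 - 425*I*sqrt(2)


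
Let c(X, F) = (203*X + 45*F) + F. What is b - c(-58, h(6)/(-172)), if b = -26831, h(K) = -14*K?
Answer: -648417/43 ≈ -15079.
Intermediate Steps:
c(X, F) = 46*F + 203*X (c(X, F) = (45*F + 203*X) + F = 46*F + 203*X)
b - c(-58, h(6)/(-172)) = -26831 - (46*(-14*6/(-172)) + 203*(-58)) = -26831 - (46*(-84*(-1/172)) - 11774) = -26831 - (46*(21/43) - 11774) = -26831 - (966/43 - 11774) = -26831 - 1*(-505316/43) = -26831 + 505316/43 = -648417/43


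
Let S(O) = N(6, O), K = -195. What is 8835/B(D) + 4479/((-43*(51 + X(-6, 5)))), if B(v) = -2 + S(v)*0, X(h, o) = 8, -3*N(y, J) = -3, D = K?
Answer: -22423353/5074 ≈ -4419.3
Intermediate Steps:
D = -195
N(y, J) = 1 (N(y, J) = -⅓*(-3) = 1)
S(O) = 1
B(v) = -2 (B(v) = -2 + 1*0 = -2 + 0 = -2)
8835/B(D) + 4479/((-43*(51 + X(-6, 5)))) = 8835/(-2) + 4479/((-43*(51 + 8))) = 8835*(-½) + 4479/((-43*59)) = -8835/2 + 4479/(-2537) = -8835/2 + 4479*(-1/2537) = -8835/2 - 4479/2537 = -22423353/5074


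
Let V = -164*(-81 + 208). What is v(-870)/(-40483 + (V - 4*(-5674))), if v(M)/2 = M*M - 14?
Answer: -1513772/38615 ≈ -39.202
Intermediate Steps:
v(M) = -28 + 2*M**2 (v(M) = 2*(M*M - 14) = 2*(M**2 - 14) = 2*(-14 + M**2) = -28 + 2*M**2)
V = -20828 (V = -164*127 = -20828)
v(-870)/(-40483 + (V - 4*(-5674))) = (-28 + 2*(-870)**2)/(-40483 + (-20828 - 4*(-5674))) = (-28 + 2*756900)/(-40483 + (-20828 + 22696)) = (-28 + 1513800)/(-40483 + 1868) = 1513772/(-38615) = 1513772*(-1/38615) = -1513772/38615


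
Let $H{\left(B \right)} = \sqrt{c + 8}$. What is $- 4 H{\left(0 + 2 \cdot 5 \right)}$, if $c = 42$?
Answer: $- 20 \sqrt{2} \approx -28.284$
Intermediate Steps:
$H{\left(B \right)} = 5 \sqrt{2}$ ($H{\left(B \right)} = \sqrt{42 + 8} = \sqrt{50} = 5 \sqrt{2}$)
$- 4 H{\left(0 + 2 \cdot 5 \right)} = - 4 \cdot 5 \sqrt{2} = - 20 \sqrt{2}$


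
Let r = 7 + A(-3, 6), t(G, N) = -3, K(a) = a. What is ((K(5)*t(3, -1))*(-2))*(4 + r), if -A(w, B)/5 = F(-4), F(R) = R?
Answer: 930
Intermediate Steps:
A(w, B) = 20 (A(w, B) = -5*(-4) = 20)
r = 27 (r = 7 + 20 = 27)
((K(5)*t(3, -1))*(-2))*(4 + r) = ((5*(-3))*(-2))*(4 + 27) = -15*(-2)*31 = 30*31 = 930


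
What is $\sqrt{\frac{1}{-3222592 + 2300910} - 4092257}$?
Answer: $\frac{5 i \sqrt{139054517865902982}}{921682} \approx 2022.9 i$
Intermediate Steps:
$\sqrt{\frac{1}{-3222592 + 2300910} - 4092257} = \sqrt{\frac{1}{-921682} - 4092257} = \sqrt{- \frac{1}{921682} - 4092257} = \sqrt{- \frac{3771759616275}{921682}} = \frac{5 i \sqrt{139054517865902982}}{921682}$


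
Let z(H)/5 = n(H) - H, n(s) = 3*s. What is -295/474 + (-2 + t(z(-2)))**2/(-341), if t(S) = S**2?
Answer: -75184091/161634 ≈ -465.15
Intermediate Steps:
z(H) = 10*H (z(H) = 5*(3*H - H) = 5*(2*H) = 10*H)
-295/474 + (-2 + t(z(-2)))**2/(-341) = -295/474 + (-2 + (10*(-2))**2)**2/(-341) = -295*1/474 + (-2 + (-20)**2)**2*(-1/341) = -295/474 + (-2 + 400)**2*(-1/341) = -295/474 + 398**2*(-1/341) = -295/474 + 158404*(-1/341) = -295/474 - 158404/341 = -75184091/161634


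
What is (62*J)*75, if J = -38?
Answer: -176700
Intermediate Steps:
(62*J)*75 = (62*(-38))*75 = -2356*75 = -176700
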